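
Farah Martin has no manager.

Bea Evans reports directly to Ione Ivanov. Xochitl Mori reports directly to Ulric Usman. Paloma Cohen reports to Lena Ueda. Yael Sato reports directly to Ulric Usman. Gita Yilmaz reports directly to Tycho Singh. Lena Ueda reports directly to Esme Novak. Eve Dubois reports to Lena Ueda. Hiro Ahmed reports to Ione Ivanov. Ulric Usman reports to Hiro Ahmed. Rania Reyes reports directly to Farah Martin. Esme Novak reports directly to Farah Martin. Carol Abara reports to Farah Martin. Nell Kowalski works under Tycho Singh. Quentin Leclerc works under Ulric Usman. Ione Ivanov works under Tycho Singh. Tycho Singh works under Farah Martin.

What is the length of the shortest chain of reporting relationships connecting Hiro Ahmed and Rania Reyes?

4

Hiro Ahmed is 3 levels below Farah Martin, and Rania Reyes is 1 level below Farah Martin (their lowest common manager). The shortest path runs up from Hiro Ahmed to Farah Martin and back down to Rania Reyes: 3 + 1 = 4 links.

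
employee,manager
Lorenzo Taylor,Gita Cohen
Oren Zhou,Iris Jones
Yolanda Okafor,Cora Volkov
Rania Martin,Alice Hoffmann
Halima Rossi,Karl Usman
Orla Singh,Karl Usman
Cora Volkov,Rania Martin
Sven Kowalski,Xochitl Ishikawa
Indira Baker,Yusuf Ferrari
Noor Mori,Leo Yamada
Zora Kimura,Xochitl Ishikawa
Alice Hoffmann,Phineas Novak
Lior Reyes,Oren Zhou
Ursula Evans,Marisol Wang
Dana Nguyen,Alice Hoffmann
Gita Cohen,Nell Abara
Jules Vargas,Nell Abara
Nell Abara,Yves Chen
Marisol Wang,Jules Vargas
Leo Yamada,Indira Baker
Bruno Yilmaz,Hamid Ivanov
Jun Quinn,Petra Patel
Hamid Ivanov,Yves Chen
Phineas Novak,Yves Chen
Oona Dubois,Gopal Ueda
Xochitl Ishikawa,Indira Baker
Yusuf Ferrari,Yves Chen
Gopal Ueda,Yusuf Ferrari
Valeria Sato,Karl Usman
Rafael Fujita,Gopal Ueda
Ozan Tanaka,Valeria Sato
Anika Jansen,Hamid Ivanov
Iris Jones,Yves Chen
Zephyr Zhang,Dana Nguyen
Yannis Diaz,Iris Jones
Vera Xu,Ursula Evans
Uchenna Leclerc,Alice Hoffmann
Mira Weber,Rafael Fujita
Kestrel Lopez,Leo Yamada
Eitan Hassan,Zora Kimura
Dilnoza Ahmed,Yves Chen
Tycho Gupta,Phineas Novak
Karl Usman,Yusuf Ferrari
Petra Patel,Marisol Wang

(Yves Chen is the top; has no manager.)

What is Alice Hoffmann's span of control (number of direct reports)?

Alice Hoffmann directly manages Rania Martin, Uchenna Leclerc, Dana Nguyen. That is 3 direct reports.

3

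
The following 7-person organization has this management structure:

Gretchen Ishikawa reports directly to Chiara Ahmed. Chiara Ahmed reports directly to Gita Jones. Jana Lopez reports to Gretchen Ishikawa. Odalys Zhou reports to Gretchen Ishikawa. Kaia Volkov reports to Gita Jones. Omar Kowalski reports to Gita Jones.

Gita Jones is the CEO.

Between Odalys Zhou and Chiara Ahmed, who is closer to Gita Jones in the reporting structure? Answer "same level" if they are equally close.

Chiara Ahmed

Odalys Zhou is 3 levels below Gita Jones; Chiara Ahmed is 1. Chiara Ahmed is higher.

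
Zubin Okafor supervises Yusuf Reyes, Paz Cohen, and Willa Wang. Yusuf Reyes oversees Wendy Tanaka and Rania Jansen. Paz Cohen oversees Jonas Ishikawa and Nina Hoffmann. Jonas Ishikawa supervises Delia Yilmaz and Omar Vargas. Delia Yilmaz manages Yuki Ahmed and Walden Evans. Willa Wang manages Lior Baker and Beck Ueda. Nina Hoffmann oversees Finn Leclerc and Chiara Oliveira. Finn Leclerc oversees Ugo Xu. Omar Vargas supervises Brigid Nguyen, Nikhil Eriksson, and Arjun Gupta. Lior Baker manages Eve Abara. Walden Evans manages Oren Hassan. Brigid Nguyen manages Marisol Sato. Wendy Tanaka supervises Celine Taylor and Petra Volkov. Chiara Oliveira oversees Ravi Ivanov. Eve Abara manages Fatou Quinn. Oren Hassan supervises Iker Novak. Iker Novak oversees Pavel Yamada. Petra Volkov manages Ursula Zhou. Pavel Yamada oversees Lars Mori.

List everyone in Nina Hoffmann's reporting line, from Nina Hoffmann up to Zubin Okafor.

Nina Hoffmann -> Paz Cohen -> Zubin Okafor

Nina Hoffmann reports to Paz Cohen. Paz Cohen reports to Zubin Okafor. Zubin Okafor is at the top.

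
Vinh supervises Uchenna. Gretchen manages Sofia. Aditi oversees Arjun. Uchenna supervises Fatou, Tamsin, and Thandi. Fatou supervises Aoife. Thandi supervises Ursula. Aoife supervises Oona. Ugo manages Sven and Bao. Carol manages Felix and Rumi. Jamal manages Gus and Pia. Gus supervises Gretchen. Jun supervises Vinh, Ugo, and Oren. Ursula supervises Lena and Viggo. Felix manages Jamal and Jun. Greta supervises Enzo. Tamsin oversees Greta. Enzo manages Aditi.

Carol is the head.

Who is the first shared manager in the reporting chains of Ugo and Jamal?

Ugo's chain of managers is Jun, Felix, Carol. Jamal's chain of managers is Felix, Carol. The first manager that appears in both chains is Felix.

Felix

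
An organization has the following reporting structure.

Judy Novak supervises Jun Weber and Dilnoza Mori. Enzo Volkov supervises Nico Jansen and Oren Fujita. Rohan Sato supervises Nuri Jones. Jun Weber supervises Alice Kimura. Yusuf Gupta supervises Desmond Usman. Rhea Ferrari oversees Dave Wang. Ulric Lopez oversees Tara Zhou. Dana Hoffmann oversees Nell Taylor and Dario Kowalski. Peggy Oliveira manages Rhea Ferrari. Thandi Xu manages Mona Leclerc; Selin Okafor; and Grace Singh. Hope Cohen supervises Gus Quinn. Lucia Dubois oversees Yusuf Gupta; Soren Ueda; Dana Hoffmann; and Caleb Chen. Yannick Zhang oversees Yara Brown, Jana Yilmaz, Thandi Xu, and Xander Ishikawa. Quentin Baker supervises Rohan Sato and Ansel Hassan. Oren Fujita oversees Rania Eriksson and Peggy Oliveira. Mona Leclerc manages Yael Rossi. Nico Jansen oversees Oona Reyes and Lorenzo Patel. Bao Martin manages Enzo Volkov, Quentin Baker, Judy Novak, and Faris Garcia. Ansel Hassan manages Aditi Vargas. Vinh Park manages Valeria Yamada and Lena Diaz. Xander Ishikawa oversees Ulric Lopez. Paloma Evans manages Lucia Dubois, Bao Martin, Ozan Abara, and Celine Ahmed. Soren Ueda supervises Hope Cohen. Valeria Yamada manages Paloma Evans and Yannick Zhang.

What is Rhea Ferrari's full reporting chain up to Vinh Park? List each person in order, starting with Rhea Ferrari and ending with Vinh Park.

Rhea Ferrari -> Peggy Oliveira -> Oren Fujita -> Enzo Volkov -> Bao Martin -> Paloma Evans -> Valeria Yamada -> Vinh Park

Rhea Ferrari reports to Peggy Oliveira. Peggy Oliveira reports to Oren Fujita. Oren Fujita reports to Enzo Volkov. Enzo Volkov reports to Bao Martin. Bao Martin reports to Paloma Evans. Paloma Evans reports to Valeria Yamada. Valeria Yamada reports to Vinh Park. Vinh Park is at the top.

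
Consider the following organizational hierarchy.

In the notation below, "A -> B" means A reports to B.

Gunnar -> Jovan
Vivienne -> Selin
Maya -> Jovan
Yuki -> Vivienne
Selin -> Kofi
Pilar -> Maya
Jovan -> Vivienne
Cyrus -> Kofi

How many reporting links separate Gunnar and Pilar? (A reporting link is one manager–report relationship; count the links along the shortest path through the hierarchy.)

3

Gunnar is 1 level below Jovan, and Pilar is 2 levels below Jovan (their lowest common manager). The shortest path runs up from Gunnar to Jovan and back down to Pilar: 1 + 2 = 3 links.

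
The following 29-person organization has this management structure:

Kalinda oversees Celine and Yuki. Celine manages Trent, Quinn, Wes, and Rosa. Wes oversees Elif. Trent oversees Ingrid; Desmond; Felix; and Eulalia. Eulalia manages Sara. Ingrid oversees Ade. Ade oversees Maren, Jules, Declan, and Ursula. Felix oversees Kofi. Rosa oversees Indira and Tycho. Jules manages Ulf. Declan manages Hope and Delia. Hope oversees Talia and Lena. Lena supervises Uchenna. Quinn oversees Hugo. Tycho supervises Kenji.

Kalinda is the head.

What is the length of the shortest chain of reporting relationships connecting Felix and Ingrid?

2

Felix is 1 level below Trent, and Ingrid is 1 level below Trent (their lowest common manager). The shortest path runs up from Felix to Trent and back down to Ingrid: 1 + 1 = 2 links.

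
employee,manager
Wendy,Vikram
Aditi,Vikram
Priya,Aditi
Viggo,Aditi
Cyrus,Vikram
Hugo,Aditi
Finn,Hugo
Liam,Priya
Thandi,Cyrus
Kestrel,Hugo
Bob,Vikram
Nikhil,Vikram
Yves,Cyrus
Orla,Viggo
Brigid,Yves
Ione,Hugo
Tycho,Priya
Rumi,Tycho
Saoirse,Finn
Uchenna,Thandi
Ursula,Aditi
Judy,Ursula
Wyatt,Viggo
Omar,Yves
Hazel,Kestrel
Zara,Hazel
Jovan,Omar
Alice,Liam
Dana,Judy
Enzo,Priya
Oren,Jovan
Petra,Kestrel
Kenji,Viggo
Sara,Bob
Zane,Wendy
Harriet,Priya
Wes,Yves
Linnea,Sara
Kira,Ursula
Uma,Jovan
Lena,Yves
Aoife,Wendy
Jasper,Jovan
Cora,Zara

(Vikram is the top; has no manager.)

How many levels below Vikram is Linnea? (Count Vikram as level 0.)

Chain from Linnea up to Vikram: Linnea → Sara → Bob → Vikram. That is 3 steps up, so Linnea is 3 levels below Vikram.

3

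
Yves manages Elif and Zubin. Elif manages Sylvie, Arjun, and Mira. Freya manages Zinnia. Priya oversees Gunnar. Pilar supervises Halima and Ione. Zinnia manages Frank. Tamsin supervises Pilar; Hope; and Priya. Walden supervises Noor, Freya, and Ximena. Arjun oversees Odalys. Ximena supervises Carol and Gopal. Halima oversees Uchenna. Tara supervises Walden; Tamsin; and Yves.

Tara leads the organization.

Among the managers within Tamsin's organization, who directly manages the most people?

Tamsin

Direct-report counts within Tamsin's organization: Tamsin has 3; Priya has 1; Pilar has 2; Halima has 1. The largest is 3, held by Tamsin.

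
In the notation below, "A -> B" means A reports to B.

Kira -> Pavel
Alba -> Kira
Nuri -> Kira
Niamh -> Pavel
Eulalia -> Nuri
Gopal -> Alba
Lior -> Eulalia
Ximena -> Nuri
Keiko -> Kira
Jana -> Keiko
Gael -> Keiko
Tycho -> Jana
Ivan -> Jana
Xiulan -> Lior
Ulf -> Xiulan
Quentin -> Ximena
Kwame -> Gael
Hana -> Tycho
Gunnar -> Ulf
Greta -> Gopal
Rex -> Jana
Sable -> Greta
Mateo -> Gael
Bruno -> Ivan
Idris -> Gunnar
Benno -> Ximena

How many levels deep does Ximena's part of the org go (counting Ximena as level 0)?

1

The longest chain under Ximena runs Ximena → Benno, which is 1 level below Ximena.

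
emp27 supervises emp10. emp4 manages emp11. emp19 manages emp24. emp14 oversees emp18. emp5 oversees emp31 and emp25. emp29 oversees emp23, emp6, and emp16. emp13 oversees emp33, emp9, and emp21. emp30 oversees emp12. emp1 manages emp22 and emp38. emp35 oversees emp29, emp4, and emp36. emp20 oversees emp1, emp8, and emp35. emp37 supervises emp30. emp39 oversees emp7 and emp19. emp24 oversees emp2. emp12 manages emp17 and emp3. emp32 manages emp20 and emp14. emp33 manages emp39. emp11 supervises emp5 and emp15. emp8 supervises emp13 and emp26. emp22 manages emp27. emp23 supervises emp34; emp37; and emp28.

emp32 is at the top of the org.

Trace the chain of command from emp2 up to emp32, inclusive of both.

emp2 reports to emp24. emp24 reports to emp19. emp19 reports to emp39. emp39 reports to emp33. emp33 reports to emp13. emp13 reports to emp8. emp8 reports to emp20. emp20 reports to emp32. emp32 is at the top.

emp2 -> emp24 -> emp19 -> emp39 -> emp33 -> emp13 -> emp8 -> emp20 -> emp32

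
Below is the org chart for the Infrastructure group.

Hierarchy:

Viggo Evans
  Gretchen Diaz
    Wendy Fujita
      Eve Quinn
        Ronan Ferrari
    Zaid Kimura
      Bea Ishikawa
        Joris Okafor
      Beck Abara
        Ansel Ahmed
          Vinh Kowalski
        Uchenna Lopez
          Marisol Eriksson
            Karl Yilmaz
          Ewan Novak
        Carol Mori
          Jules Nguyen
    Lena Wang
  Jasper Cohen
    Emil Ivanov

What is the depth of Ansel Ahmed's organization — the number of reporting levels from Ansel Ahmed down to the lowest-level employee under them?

1

The longest chain under Ansel Ahmed runs Ansel Ahmed → Vinh Kowalski, which is 1 level below Ansel Ahmed.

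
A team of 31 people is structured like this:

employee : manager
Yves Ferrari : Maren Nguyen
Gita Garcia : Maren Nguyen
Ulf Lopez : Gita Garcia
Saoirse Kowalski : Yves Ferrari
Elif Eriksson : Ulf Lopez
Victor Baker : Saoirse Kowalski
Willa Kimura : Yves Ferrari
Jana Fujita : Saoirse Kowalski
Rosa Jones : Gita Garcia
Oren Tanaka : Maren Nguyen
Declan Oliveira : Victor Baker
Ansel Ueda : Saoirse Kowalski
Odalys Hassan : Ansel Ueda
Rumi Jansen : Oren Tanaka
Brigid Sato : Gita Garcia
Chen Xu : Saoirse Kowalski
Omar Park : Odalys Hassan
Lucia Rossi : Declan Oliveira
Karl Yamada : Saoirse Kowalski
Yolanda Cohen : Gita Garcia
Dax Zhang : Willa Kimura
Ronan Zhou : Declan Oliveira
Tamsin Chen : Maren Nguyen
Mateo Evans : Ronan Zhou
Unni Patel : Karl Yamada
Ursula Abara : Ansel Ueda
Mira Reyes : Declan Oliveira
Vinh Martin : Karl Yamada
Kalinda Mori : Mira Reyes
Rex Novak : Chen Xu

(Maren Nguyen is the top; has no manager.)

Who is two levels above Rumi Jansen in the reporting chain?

Maren Nguyen

Rumi Jansen reports to Oren Tanaka, and Oren Tanaka reports to Maren Nguyen. So Rumi Jansen's skip-level manager is Maren Nguyen.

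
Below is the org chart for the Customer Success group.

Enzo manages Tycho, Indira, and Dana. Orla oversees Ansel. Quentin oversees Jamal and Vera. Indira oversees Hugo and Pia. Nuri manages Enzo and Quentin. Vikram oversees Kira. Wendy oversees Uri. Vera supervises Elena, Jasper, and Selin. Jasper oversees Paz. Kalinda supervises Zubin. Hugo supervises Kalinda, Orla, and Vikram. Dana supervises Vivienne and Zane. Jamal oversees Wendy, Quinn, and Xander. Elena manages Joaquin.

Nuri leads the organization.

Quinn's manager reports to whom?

Quinn reports to Jamal, and Jamal reports to Quentin. So Quinn's skip-level manager is Quentin.

Quentin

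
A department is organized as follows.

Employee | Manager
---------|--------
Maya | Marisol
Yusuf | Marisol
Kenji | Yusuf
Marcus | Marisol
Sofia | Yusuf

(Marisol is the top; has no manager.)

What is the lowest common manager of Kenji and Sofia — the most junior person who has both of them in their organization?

Kenji's chain of managers is Yusuf, Marisol. Sofia's chain of managers is Yusuf, Marisol. The first manager that appears in both chains is Yusuf.

Yusuf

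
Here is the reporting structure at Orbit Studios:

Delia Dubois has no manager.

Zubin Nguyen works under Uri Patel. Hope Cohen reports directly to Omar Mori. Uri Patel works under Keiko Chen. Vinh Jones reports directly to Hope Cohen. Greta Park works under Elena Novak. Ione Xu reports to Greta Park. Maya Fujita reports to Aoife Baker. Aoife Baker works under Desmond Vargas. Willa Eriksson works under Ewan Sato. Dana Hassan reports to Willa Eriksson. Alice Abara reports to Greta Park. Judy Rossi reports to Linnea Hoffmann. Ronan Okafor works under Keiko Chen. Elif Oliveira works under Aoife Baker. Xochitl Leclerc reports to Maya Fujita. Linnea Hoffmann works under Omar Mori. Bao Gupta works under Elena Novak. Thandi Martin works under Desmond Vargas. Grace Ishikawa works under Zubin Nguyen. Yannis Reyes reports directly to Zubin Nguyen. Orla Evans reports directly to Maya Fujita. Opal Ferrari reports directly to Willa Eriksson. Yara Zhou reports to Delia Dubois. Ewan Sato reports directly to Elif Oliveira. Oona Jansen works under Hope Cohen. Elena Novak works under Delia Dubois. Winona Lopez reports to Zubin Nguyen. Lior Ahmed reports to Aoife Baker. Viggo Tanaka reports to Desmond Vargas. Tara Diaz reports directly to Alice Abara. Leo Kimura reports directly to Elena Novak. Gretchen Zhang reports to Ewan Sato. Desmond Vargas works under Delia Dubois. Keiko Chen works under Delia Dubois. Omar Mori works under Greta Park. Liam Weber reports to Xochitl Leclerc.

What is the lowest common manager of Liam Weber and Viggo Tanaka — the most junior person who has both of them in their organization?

Liam Weber's chain of managers is Xochitl Leclerc, Maya Fujita, Aoife Baker, Desmond Vargas, Delia Dubois. Viggo Tanaka's chain of managers is Desmond Vargas, Delia Dubois. The first manager that appears in both chains is Desmond Vargas.

Desmond Vargas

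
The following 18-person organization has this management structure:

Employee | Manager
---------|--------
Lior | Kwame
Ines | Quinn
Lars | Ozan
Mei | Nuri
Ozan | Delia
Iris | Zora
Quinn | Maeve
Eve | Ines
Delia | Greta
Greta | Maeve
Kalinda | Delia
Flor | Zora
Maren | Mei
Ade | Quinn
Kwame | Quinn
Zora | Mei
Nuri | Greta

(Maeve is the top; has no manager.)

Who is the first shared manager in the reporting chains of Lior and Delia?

Lior's chain of managers is Kwame, Quinn, Maeve. Delia's chain of managers is Greta, Maeve. The first manager that appears in both chains is Maeve.

Maeve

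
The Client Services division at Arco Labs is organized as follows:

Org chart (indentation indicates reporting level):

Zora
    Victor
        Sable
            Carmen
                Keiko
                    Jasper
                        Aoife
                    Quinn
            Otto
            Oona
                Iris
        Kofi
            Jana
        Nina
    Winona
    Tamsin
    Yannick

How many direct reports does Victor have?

Victor directly manages Sable, Kofi, Nina. That is 3 direct reports.

3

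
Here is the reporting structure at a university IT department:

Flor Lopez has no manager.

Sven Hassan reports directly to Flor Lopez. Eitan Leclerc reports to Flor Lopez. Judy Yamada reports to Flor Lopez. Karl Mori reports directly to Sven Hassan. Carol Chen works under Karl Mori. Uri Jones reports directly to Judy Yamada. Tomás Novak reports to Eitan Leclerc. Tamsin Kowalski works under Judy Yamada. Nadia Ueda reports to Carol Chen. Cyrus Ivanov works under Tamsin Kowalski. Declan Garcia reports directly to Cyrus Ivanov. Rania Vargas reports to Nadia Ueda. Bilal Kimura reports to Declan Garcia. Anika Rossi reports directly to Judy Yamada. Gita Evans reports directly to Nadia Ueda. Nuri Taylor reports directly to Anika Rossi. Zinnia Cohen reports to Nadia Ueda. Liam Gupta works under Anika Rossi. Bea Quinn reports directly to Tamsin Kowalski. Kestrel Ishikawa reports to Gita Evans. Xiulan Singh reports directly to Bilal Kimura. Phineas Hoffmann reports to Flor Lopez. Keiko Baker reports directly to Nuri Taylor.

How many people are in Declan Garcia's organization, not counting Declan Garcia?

2

Declan Garcia directly manages Bilal Kimura. Under Bilal Kimura: Xiulan Singh (1). That's 2 in total.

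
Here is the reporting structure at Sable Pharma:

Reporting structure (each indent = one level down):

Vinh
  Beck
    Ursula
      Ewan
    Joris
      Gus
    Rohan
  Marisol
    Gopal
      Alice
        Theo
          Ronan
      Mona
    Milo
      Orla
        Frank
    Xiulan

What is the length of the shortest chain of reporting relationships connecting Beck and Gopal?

3

Beck is 1 level below Vinh, and Gopal is 2 levels below Vinh (their lowest common manager). The shortest path runs up from Beck to Vinh and back down to Gopal: 1 + 2 = 3 links.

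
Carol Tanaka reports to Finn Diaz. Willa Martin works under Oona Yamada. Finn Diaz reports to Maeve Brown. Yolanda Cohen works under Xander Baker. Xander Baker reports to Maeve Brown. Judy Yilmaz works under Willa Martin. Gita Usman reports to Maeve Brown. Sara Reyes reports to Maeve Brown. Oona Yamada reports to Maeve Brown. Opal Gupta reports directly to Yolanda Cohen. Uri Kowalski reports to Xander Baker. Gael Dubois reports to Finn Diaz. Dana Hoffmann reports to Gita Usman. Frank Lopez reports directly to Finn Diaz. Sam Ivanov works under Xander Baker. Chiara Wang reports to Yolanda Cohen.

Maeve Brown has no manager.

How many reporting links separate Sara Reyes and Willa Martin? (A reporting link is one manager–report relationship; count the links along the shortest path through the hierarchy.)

Sara Reyes is 1 level below Maeve Brown, and Willa Martin is 2 levels below Maeve Brown (their lowest common manager). The shortest path runs up from Sara Reyes to Maeve Brown and back down to Willa Martin: 1 + 2 = 3 links.

3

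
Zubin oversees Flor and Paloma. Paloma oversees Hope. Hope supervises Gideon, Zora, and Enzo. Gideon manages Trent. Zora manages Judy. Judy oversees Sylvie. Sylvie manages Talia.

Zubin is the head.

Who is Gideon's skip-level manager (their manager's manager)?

Gideon reports to Hope, and Hope reports to Paloma. So Gideon's skip-level manager is Paloma.

Paloma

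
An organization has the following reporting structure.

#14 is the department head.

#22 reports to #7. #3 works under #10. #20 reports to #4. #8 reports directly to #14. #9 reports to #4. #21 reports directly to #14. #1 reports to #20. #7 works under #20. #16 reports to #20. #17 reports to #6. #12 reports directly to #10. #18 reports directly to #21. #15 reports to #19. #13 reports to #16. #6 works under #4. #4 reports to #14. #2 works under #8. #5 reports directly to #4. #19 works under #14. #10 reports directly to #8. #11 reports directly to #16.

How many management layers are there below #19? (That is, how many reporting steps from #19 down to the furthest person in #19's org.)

The longest chain under #19 runs #19 → #15, which is 1 level below #19.

1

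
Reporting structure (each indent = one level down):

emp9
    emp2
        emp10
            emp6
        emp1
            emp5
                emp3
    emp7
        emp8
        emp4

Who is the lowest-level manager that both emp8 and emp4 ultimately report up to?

emp8's chain of managers is emp7, emp9. emp4's chain of managers is emp7, emp9. The first manager that appears in both chains is emp7.

emp7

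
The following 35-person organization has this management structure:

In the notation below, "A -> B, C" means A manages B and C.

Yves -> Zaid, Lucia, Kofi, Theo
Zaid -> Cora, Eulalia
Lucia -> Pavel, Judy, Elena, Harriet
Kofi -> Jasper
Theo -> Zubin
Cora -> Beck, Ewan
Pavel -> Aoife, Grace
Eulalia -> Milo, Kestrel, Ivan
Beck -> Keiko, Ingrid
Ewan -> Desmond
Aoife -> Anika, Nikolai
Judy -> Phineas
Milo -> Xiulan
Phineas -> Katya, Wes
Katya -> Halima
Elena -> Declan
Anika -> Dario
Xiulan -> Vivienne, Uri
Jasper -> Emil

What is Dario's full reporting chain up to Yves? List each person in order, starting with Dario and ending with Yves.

Dario reports to Anika. Anika reports to Aoife. Aoife reports to Pavel. Pavel reports to Lucia. Lucia reports to Yves. Yves is at the top.

Dario -> Anika -> Aoife -> Pavel -> Lucia -> Yves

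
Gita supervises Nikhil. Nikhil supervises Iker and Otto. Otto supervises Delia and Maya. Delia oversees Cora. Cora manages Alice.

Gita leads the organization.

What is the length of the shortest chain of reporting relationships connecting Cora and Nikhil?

3

Cora is in Nikhil's organization: the chain from Cora up to Nikhil is Cora → Delia → Otto → Nikhil, which is 3 links.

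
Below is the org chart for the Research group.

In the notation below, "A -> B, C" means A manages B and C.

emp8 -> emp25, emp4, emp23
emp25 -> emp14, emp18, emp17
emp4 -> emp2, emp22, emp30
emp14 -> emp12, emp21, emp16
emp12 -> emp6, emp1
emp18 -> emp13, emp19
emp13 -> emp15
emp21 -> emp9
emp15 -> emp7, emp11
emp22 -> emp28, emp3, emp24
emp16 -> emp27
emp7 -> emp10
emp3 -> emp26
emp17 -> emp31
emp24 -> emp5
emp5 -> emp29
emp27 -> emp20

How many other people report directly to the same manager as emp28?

emp28 reports to emp22. emp22's other direct reports are emp3, emp24 — 2 peers.

2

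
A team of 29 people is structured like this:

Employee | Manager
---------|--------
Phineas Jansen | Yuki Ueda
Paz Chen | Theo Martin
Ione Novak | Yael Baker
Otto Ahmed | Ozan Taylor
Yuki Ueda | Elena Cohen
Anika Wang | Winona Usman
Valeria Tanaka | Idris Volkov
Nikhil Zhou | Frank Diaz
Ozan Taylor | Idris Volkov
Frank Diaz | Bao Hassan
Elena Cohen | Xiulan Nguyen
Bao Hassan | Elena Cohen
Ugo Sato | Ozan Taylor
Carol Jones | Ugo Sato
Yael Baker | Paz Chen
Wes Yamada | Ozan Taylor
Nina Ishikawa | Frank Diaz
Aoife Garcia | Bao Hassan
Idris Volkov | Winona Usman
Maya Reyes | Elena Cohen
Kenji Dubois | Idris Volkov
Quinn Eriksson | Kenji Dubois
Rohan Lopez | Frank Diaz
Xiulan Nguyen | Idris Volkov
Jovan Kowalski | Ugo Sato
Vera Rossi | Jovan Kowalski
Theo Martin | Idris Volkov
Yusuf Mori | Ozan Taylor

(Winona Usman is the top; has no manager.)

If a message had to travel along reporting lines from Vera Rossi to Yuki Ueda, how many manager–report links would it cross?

7

Vera Rossi is 4 levels below Idris Volkov, and Yuki Ueda is 3 levels below Idris Volkov (their lowest common manager). The shortest path runs up from Vera Rossi to Idris Volkov and back down to Yuki Ueda: 4 + 3 = 7 links.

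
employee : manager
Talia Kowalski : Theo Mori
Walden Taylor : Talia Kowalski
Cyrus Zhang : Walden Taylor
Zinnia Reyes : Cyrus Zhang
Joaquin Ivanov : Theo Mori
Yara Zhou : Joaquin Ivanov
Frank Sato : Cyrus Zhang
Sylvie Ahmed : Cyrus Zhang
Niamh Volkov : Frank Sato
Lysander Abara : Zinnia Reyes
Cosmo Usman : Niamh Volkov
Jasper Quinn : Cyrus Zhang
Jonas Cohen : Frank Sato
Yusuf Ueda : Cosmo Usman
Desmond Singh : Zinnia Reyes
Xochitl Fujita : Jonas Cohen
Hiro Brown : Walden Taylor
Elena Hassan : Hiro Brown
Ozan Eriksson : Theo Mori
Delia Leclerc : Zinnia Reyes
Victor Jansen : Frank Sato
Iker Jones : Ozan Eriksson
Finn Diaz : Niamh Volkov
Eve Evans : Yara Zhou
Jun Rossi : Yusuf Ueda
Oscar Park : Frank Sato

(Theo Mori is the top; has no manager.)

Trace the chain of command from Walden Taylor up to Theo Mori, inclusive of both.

Walden Taylor -> Talia Kowalski -> Theo Mori

Walden Taylor reports to Talia Kowalski. Talia Kowalski reports to Theo Mori. Theo Mori is at the top.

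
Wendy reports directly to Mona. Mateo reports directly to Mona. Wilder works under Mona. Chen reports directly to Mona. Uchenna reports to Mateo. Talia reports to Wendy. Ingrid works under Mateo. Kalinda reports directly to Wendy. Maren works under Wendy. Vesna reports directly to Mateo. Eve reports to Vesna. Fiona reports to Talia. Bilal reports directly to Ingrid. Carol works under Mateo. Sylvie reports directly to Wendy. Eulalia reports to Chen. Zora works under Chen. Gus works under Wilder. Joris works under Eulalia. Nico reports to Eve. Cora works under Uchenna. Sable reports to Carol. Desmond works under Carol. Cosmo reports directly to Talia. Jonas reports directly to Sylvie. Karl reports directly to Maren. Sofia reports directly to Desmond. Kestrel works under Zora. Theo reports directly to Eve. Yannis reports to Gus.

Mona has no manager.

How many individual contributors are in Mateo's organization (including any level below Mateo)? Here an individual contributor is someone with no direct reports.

6

The people in Mateo's organization with no one reporting to them are Sofia, Sable, Theo, Nico, Bilal, Cora. That is 6.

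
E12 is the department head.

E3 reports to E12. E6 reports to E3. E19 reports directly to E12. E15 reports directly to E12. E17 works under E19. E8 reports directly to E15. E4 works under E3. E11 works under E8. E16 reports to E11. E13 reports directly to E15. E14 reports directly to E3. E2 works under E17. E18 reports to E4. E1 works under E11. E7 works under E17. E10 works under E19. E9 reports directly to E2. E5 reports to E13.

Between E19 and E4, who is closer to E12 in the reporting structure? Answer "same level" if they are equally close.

E19

E19 is 1 level below E12; E4 is 2. E19 is higher.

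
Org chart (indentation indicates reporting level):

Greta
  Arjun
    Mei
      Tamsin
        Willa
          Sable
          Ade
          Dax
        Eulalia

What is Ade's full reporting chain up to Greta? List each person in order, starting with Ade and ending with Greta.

Ade reports to Willa. Willa reports to Tamsin. Tamsin reports to Mei. Mei reports to Arjun. Arjun reports to Greta. Greta is at the top.

Ade -> Willa -> Tamsin -> Mei -> Arjun -> Greta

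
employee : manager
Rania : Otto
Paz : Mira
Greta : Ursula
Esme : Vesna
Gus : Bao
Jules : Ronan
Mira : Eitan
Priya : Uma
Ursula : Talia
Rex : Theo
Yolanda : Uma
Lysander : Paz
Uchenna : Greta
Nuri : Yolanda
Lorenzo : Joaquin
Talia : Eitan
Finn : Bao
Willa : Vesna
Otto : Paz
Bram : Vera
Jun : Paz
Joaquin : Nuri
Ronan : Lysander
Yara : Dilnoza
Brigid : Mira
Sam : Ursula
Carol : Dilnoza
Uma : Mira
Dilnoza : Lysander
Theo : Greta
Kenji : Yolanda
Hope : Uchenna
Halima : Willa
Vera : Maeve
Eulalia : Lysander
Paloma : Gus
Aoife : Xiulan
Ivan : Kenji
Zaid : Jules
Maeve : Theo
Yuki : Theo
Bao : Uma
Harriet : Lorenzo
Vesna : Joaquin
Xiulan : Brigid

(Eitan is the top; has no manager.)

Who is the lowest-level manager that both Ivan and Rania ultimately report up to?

Ivan's chain of managers is Kenji, Yolanda, Uma, Mira, Eitan. Rania's chain of managers is Otto, Paz, Mira, Eitan. The first manager that appears in both chains is Mira.

Mira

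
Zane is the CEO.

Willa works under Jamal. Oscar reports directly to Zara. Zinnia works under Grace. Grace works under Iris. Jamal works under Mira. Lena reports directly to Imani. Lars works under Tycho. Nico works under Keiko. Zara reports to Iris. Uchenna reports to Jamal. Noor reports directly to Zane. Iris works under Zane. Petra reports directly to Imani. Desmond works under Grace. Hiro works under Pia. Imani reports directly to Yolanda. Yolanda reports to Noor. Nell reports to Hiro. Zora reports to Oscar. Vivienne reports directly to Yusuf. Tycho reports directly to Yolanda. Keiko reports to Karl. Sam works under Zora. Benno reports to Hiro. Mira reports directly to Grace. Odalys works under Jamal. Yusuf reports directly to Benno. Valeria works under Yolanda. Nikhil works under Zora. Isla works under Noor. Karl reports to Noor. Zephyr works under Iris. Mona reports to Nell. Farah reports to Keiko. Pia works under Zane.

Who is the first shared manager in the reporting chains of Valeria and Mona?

Zane

Valeria's chain of managers is Yolanda, Noor, Zane. Mona's chain of managers is Nell, Hiro, Pia, Zane. The first manager that appears in both chains is Zane.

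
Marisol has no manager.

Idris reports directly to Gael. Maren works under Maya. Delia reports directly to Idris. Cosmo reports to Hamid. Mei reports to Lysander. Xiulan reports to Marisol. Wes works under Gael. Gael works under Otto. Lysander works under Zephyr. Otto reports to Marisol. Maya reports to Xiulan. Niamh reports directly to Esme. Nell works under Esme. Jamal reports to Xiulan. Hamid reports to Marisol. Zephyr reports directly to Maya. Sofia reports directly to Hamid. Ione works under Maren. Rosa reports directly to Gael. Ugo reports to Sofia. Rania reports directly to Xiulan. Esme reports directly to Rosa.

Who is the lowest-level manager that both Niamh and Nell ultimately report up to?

Niamh's chain of managers is Esme, Rosa, Gael, Otto, Marisol. Nell's chain of managers is Esme, Rosa, Gael, Otto, Marisol. The first manager that appears in both chains is Esme.

Esme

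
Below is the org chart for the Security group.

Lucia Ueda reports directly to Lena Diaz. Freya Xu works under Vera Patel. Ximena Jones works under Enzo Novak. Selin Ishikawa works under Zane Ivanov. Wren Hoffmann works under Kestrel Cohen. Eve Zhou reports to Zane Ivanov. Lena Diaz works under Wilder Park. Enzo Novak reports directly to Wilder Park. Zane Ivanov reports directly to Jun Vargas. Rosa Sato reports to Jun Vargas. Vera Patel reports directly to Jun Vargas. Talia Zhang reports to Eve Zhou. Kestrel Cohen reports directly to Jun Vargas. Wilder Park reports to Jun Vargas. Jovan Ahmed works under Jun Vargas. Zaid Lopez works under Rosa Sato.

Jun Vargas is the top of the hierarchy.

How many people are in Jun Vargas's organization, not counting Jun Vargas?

Jun Vargas directly manages Rosa Sato, Vera Patel, Kestrel Cohen, Jovan Ahmed, Wilder Park, Zane Ivanov. Under Rosa Sato: Zaid Lopez (1). Under Vera Patel: Freya Xu (1). Under Kestrel Cohen: Wren Hoffmann (1). Jovan Ahmed has no reports. Under Wilder Park: Enzo Novak, Ximena Jones, Lena Diaz, Lucia Ueda (4). Under Zane Ivanov: Selin Ishikawa, Eve Zhou, Talia Zhang (3). So Jun Vargas's organization is 6 direct reports plus everyone under them: 2 + 2 + 2 + 1 + 5 + 4 = 16.

16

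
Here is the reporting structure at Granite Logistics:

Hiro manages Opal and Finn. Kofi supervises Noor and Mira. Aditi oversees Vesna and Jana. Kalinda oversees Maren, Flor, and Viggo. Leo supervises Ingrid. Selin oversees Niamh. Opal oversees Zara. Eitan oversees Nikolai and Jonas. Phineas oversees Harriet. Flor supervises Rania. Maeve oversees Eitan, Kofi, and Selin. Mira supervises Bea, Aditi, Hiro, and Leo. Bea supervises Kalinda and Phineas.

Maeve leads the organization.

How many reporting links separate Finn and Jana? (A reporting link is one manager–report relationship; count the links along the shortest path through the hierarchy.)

4

Finn is 2 levels below Mira, and Jana is 2 levels below Mira (their lowest common manager). The shortest path runs up from Finn to Mira and back down to Jana: 2 + 2 = 4 links.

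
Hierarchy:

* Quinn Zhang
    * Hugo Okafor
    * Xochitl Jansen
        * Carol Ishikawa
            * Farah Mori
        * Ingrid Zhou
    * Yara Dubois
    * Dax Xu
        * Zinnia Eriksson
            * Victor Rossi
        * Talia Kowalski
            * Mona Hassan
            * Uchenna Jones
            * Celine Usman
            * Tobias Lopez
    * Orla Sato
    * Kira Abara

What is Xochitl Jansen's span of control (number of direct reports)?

Xochitl Jansen directly manages Carol Ishikawa, Ingrid Zhou. That is 2 direct reports.

2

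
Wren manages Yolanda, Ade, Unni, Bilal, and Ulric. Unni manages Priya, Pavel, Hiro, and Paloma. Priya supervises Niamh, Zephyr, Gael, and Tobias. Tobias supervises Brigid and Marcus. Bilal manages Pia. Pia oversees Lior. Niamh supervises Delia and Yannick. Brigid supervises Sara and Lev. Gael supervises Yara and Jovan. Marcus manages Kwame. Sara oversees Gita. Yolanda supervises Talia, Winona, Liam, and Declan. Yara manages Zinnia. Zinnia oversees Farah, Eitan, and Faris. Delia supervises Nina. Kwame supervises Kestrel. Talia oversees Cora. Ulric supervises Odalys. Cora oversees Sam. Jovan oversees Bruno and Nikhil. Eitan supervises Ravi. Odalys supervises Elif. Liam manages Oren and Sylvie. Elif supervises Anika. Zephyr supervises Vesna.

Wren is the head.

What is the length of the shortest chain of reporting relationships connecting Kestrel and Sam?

10

Kestrel is 6 levels below Wren, and Sam is 4 levels below Wren (their lowest common manager). The shortest path runs up from Kestrel to Wren and back down to Sam: 6 + 4 = 10 links.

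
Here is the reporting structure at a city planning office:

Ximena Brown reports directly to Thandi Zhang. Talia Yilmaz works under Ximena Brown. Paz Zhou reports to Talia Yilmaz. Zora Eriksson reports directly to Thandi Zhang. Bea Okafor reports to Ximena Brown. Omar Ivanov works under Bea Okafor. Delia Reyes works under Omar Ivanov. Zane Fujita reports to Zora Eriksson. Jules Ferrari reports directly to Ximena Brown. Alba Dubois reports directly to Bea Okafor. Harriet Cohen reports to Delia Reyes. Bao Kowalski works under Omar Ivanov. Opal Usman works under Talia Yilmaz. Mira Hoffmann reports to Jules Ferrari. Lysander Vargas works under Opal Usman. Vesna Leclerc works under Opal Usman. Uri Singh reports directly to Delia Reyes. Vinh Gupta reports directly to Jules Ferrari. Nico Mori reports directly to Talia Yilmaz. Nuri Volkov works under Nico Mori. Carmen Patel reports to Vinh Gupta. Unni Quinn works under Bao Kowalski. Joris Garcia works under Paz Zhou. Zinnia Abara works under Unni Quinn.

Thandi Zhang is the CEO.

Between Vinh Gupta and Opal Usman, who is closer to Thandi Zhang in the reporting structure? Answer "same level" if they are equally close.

Both Vinh Gupta and Opal Usman are 3 levels below Thandi Zhang.

same level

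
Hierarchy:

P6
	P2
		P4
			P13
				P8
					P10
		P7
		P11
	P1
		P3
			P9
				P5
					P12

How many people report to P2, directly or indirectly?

6

P2 directly manages P4, P7, P11. Under P4: P13, P8, P10 (3). P7 has no reports. P11 has no reports. So P2's organization is 3 direct reports plus everyone under them: 4 + 1 + 1 = 6.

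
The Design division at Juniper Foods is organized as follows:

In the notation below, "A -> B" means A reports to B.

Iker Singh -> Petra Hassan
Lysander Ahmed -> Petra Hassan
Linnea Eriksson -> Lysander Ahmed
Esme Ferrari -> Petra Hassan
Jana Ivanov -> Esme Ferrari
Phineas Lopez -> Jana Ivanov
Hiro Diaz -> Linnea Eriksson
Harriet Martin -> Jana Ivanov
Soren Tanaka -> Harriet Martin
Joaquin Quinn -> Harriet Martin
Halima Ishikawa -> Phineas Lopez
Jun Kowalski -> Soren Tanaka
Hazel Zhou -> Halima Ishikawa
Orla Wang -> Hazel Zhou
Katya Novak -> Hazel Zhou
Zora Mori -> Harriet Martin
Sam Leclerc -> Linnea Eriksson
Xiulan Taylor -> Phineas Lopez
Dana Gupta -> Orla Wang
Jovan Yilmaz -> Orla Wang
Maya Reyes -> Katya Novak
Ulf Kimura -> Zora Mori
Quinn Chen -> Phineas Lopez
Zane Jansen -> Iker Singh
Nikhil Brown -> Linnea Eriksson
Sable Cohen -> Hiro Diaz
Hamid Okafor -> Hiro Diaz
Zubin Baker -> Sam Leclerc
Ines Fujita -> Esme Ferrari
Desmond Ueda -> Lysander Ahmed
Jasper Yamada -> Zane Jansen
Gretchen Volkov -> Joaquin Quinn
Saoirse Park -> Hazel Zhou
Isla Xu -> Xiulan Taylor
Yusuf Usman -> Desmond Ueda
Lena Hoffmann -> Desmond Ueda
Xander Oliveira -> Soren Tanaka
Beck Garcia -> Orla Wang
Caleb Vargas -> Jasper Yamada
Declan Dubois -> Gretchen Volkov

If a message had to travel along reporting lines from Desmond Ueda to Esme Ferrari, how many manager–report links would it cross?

3

Desmond Ueda is 2 levels below Petra Hassan, and Esme Ferrari is 1 level below Petra Hassan (their lowest common manager). The shortest path runs up from Desmond Ueda to Petra Hassan and back down to Esme Ferrari: 2 + 1 = 3 links.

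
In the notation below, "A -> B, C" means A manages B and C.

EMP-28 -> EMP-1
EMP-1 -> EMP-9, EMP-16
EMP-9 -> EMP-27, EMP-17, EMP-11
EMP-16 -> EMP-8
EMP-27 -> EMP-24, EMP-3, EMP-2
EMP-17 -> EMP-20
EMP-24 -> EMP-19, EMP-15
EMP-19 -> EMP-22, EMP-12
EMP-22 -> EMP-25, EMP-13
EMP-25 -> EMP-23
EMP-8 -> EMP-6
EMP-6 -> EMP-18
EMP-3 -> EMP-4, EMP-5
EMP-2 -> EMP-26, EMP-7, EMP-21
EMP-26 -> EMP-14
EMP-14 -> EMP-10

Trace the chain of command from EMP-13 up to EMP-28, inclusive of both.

EMP-13 -> EMP-22 -> EMP-19 -> EMP-24 -> EMP-27 -> EMP-9 -> EMP-1 -> EMP-28

EMP-13 reports to EMP-22. EMP-22 reports to EMP-19. EMP-19 reports to EMP-24. EMP-24 reports to EMP-27. EMP-27 reports to EMP-9. EMP-9 reports to EMP-1. EMP-1 reports to EMP-28. EMP-28 is at the top.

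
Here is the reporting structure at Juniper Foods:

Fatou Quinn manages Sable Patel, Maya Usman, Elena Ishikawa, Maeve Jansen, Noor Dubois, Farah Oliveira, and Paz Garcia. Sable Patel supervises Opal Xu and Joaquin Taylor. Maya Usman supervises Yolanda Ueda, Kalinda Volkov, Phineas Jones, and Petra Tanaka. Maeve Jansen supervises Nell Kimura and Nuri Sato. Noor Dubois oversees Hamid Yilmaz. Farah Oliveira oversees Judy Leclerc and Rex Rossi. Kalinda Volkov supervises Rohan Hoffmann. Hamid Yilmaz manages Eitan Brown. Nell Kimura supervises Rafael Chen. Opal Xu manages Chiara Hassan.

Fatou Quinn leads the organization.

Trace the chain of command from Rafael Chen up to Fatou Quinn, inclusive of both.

Rafael Chen -> Nell Kimura -> Maeve Jansen -> Fatou Quinn

Rafael Chen reports to Nell Kimura. Nell Kimura reports to Maeve Jansen. Maeve Jansen reports to Fatou Quinn. Fatou Quinn is at the top.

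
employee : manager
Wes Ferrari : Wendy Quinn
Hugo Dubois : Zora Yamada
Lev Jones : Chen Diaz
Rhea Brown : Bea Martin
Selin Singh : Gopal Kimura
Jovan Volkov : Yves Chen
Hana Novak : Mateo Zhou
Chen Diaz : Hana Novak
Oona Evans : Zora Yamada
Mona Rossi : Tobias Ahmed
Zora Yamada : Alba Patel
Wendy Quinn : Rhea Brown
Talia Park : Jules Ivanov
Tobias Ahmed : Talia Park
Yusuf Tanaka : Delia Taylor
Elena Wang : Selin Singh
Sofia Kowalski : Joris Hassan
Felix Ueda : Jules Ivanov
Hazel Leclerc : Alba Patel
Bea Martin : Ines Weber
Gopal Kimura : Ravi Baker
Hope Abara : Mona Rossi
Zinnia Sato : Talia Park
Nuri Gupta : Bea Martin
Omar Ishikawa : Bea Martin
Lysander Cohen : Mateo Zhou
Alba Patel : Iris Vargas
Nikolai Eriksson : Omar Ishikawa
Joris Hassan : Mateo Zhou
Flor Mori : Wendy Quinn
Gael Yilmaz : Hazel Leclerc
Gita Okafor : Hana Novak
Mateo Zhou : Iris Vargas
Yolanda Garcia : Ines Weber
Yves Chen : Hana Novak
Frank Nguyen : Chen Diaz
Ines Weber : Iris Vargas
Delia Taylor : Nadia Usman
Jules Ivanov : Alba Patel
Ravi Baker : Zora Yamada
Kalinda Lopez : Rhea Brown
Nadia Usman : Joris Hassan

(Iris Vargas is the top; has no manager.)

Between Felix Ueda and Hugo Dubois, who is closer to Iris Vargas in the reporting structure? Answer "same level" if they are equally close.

Both Felix Ueda and Hugo Dubois are 3 levels below Iris Vargas.

same level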